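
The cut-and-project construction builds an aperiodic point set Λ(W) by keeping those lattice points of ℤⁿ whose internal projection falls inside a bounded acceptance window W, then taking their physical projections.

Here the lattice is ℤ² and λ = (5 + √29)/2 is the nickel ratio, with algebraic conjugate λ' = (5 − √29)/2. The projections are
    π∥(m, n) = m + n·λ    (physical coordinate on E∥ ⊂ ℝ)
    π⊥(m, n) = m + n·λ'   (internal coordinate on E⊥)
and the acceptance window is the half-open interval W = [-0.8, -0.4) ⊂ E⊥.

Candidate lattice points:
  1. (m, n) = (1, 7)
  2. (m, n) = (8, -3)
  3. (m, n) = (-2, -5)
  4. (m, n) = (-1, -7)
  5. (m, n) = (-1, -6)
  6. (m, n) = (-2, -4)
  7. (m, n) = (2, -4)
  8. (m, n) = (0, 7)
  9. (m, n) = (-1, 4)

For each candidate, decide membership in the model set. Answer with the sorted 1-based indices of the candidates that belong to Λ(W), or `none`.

λ' = (5−√29)/2 ≈ -0.192582.
#1 (1,7): internal coord 1 + (7)·λ' = -0.348077; -0.348077 ∉ [-0.8, -0.4) → out
#2 (8,-3): internal coord 8 + (-3)·λ' = +8.577747; +8.577747 ∉ [-0.8, -0.4) → out
#3 (-2,-5): internal coord -2 + (-5)·λ' = -1.037088; -1.037088 ∉ [-0.8, -0.4) → out
#4 (-1,-7): internal coord -1 + (-7)·λ' = +0.348077; +0.348077 ∉ [-0.8, -0.4) → out
#5 (-1,-6): internal coord -1 + (-6)·λ' = +0.155494; +0.155494 ∉ [-0.8, -0.4) → out
#6 (-2,-4): internal coord -2 + (-4)·λ' = -1.229670; -1.229670 ∉ [-0.8, -0.4) → out
#7 (2,-4): internal coord 2 + (-4)·λ' = +2.770330; +2.770330 ∉ [-0.8, -0.4) → out
#8 (0,7): internal coord 0 + (7)·λ' = -1.348077; -1.348077 ∉ [-0.8, -0.4) → out
#9 (-1,4): internal coord -1 + (4)·λ' = -1.770330; -1.770330 ∉ [-0.8, -0.4) → out

none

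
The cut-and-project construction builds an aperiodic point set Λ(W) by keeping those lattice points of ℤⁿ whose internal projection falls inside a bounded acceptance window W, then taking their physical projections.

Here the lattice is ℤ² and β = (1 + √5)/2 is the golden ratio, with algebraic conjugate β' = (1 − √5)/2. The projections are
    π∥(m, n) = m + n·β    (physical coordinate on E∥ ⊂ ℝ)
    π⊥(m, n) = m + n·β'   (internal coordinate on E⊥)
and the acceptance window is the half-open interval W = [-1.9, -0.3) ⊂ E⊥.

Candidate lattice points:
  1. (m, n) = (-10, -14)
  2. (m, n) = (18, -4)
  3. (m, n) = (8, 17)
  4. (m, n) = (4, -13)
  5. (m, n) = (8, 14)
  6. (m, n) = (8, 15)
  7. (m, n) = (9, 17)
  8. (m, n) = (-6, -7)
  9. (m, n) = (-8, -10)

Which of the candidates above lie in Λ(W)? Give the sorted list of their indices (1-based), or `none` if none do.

Compute β' = (1−√5)/2 = -0.618034, so π⊥(m,n) = m -0.618034·n.
candidate 1: (m,n)=(-10,-14) → π∥ = -10-14·β ≈ -32.652476, π⊥ = -10-14·β' ≈ -1.347524 ∈ [-1.9, -0.3) ⇒ IN Λ
candidate 2: (m,n)=(18,-4) → π∥ = 18-4·β ≈ 11.527864, π⊥ = 18-4·β' ≈ 20.472136 ∉ [-1.9, -0.3) ⇒ out
candidate 3: (m,n)=(8,17) → π∥ = 8+17·β ≈ 35.506578, π⊥ = 8+17·β' ≈ -2.506578 ∉ [-1.9, -0.3) ⇒ out
candidate 4: (m,n)=(4,-13) → π∥ = 4-13·β ≈ -17.034442, π⊥ = 4-13·β' ≈ 12.034442 ∉ [-1.9, -0.3) ⇒ out
candidate 5: (m,n)=(8,14) → π∥ = 8+14·β ≈ 30.652476, π⊥ = 8+14·β' ≈ -0.652476 ∈ [-1.9, -0.3) ⇒ IN Λ
candidate 6: (m,n)=(8,15) → π∥ = 8+15·β ≈ 32.270510, π⊥ = 8+15·β' ≈ -1.270510 ∈ [-1.9, -0.3) ⇒ IN Λ
candidate 7: (m,n)=(9,17) → π∥ = 9+17·β ≈ 36.506578, π⊥ = 9+17·β' ≈ -1.506578 ∈ [-1.9, -0.3) ⇒ IN Λ
candidate 8: (m,n)=(-6,-7) → π∥ = -6-7·β ≈ -17.326238, π⊥ = -6-7·β' ≈ -1.673762 ∈ [-1.9, -0.3) ⇒ IN Λ
candidate 9: (m,n)=(-8,-10) → π∥ = -8-10·β ≈ -24.180340, π⊥ = -8-10·β' ≈ -1.819660 ∈ [-1.9, -0.3) ⇒ IN Λ

1, 5, 6, 7, 8, 9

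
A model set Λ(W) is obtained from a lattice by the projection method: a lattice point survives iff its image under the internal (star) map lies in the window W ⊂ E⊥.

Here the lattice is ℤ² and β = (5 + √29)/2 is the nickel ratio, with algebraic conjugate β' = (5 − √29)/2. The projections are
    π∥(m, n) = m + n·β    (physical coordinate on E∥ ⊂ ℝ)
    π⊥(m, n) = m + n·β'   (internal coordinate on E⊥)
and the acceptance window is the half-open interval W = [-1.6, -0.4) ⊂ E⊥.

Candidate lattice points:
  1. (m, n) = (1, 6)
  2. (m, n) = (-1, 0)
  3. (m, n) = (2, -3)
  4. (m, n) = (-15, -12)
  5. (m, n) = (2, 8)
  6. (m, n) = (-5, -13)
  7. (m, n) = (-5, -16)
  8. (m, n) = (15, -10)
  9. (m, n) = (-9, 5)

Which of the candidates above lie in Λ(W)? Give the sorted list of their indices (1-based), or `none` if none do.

2

β' = (5−√29)/2 ≈ -0.1926.
#1 (1,6): internal coord 1 + (6)·β' = -0.1555; -0.1555 ∉ [-1.6, -0.4) → out
#2 (-1,0): internal coord -1 + (0)·β' = -1.0000; -1.0000 ∈ [-1.6, -0.4) → IN Λ
#3 (2,-3): internal coord 2 + (-3)·β' = +2.5777; +2.5777 ∉ [-1.6, -0.4) → out
#4 (-15,-12): internal coord -15 + (-12)·β' = -12.6890; -12.6890 ∉ [-1.6, -0.4) → out
#5 (2,8): internal coord 2 + (8)·β' = +0.4593; +0.4593 ∉ [-1.6, -0.4) → out
#6 (-5,-13): internal coord -5 + (-13)·β' = -2.4964; -2.4964 ∉ [-1.6, -0.4) → out
#7 (-5,-16): internal coord -5 + (-16)·β' = -1.9187; -1.9187 ∉ [-1.6, -0.4) → out
#8 (15,-10): internal coord 15 + (-10)·β' = +16.9258; +16.9258 ∉ [-1.6, -0.4) → out
#9 (-9,5): internal coord -9 + (5)·β' = -9.9629; -9.9629 ∉ [-1.6, -0.4) → out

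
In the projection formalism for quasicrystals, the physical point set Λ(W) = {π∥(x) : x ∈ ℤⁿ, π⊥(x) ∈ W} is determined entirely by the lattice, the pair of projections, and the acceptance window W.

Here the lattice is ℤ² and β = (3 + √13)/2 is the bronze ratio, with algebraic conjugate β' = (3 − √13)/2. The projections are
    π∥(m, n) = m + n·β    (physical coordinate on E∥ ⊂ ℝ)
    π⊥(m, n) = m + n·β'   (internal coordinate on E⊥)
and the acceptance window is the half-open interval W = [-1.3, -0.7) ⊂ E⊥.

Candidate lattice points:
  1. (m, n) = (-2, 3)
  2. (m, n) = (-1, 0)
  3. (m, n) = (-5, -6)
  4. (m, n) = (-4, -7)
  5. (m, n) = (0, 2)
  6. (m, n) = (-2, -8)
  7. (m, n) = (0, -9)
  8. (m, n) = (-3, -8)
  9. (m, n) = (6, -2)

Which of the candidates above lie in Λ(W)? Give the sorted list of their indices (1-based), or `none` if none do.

Compute β' = (3−√13)/2 = -0.3028, so π⊥(m,n) = m -0.3028·n.
#1 (-2,3): internal coord -2 + (3)·β' = -2.9083; -2.9083 ∉ [-1.3, -0.7) → out
#2 (-1,0): internal coord -1 + (0)·β' = -1.0000; -1.0000 ∈ [-1.3, -0.7) → IN Λ
#3 (-5,-6): internal coord -5 + (-6)·β' = -3.1833; -3.1833 ∉ [-1.3, -0.7) → out
#4 (-4,-7): internal coord -4 + (-7)·β' = -1.8806; -1.8806 ∉ [-1.3, -0.7) → out
#5 (0,2): internal coord 0 + (2)·β' = -0.6056; -0.6056 ∉ [-1.3, -0.7) → out
#6 (-2,-8): internal coord -2 + (-8)·β' = +0.4222; +0.4222 ∉ [-1.3, -0.7) → out
#7 (0,-9): internal coord 0 + (-9)·β' = +2.7250; +2.7250 ∉ [-1.3, -0.7) → out
#8 (-3,-8): internal coord -3 + (-8)·β' = -0.5778; -0.5778 ∉ [-1.3, -0.7) → out
#9 (6,-2): internal coord 6 + (-2)·β' = +6.6056; +6.6056 ∉ [-1.3, -0.7) → out

2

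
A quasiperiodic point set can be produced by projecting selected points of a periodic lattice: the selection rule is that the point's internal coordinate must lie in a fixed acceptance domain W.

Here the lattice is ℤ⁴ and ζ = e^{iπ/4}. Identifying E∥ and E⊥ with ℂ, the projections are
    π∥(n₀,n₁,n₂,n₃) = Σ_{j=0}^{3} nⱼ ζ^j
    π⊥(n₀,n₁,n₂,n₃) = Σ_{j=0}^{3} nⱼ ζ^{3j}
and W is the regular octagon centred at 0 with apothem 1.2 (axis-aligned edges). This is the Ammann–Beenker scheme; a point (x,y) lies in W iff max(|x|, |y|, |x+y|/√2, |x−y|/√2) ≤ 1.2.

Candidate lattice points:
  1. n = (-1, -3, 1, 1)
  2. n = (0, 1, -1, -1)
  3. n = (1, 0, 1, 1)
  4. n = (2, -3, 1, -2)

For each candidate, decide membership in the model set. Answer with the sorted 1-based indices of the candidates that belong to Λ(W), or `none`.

Internal map: ζ^{3j} for j=0..3 gives (1,0), (−√2/2,√2/2), (0,−1), (√2/2,√2/2).
candidate 1: n = (-1, -3, 1, 1) → π⊥ ≈ (+1.82843, -2.41421); max(|x|,|y|,|x±y|/√2) = 3.00000 > 1.2 ⇒ ∉ W
candidate 2: n = (0, 1, -1, -1) → π⊥ ≈ (-1.41421, +1.00000); max(|x|,|y|,|x±y|/√2) = 1.70711 > 1.2 ⇒ ∉ W
candidate 3: n = (1, 0, 1, 1) → π⊥ ≈ (+1.70711, -0.29289); max(|x|,|y|,|x±y|/√2) = 1.70711 > 1.2 ⇒ ∉ W
candidate 4: n = (2, -3, 1, -2) → π⊥ ≈ (+2.70711, -4.53553); max(|x|,|y|,|x±y|/√2) = 5.12132 > 1.2 ⇒ ∉ W

none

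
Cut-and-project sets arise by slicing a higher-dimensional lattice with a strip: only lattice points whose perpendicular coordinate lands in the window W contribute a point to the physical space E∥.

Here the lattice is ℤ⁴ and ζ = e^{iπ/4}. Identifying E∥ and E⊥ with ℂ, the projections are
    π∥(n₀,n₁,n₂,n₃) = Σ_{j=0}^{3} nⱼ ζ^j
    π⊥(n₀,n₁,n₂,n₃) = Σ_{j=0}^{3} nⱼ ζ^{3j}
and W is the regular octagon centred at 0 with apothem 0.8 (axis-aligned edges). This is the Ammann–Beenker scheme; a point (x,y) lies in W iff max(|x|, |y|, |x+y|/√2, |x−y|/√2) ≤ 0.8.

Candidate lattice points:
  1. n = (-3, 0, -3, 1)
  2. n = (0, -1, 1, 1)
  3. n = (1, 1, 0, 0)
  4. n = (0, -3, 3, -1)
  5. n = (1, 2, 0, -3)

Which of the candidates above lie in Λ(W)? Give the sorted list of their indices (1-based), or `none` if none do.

3

With ζ = e^{iπ/4} the internal vectors are ζ^0,ζ^3,ζ^6,ζ^9.
candidate 1: n = (-3, 0, -3, 1) → π⊥ ≈ (-2.292893, +3.707107); max(|x|,|y|,|x±y|/√2) = 4.242641 > 0.8 ⇒ ∉ W
candidate 2: n = (0, -1, 1, 1) → π⊥ ≈ (+1.414214, -1.000000); max(|x|,|y|,|x±y|/√2) = 1.707107 > 0.8 ⇒ ∉ W
candidate 3: n = (1, 1, 0, 0) → π⊥ ≈ (+0.292893, +0.707107); max(|x|,|y|,|x±y|/√2) = 0.707107 ≤ 0.8 ⇒ ∈ W
candidate 4: n = (0, -3, 3, -1) → π⊥ ≈ (+1.414214, -5.828427); max(|x|,|y|,|x±y|/√2) = 5.828427 > 0.8 ⇒ ∉ W
candidate 5: n = (1, 2, 0, -3) → π⊥ ≈ (-2.535534, -0.707107); max(|x|,|y|,|x±y|/√2) = 2.535534 > 0.8 ⇒ ∉ W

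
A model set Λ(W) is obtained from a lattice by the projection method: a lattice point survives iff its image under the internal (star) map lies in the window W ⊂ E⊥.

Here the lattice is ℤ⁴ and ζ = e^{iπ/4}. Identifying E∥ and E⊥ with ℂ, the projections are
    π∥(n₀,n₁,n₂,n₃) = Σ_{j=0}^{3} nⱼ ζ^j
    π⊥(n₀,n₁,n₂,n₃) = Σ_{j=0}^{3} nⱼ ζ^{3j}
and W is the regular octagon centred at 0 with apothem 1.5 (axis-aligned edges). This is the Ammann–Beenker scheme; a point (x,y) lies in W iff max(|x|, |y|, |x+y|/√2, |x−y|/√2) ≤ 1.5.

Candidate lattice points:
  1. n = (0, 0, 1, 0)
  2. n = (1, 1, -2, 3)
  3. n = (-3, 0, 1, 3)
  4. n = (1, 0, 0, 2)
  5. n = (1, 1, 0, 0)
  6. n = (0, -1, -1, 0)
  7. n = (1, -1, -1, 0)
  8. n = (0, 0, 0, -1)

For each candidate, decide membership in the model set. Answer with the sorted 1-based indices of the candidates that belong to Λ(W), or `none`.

1, 3, 5, 6, 8

π⊥(n) = n₀ + n₁ζ³ + n₂ζ⁶ + n₃ζ⁹ where ζ = e^{iπ/4}.
candidate 1: n = (0, 0, 1, 0) → π⊥ ≈ (+0.00000, -1.00000); max(|x|,|y|,|x±y|/√2) = 1.00000 ≤ 1.5 ⇒ ∈ W
candidate 2: n = (1, 1, -2, 3) → π⊥ ≈ (+2.41421, +4.82843); max(|x|,|y|,|x±y|/√2) = 5.12132 > 1.5 ⇒ ∉ W
candidate 3: n = (-3, 0, 1, 3) → π⊥ ≈ (-0.87868, +1.12132); max(|x|,|y|,|x±y|/√2) = 1.41421 ≤ 1.5 ⇒ ∈ W
candidate 4: n = (1, 0, 0, 2) → π⊥ ≈ (+2.41421, +1.41421); max(|x|,|y|,|x±y|/√2) = 2.70711 > 1.5 ⇒ ∉ W
candidate 5: n = (1, 1, 0, 0) → π⊥ ≈ (+0.29289, +0.70711); max(|x|,|y|,|x±y|/√2) = 0.70711 ≤ 1.5 ⇒ ∈ W
candidate 6: n = (0, -1, -1, 0) → π⊥ ≈ (+0.70711, +0.29289); max(|x|,|y|,|x±y|/√2) = 0.70711 ≤ 1.5 ⇒ ∈ W
candidate 7: n = (1, -1, -1, 0) → π⊥ ≈ (+1.70711, +0.29289); max(|x|,|y|,|x±y|/√2) = 1.70711 > 1.5 ⇒ ∉ W
candidate 8: n = (0, 0, 0, -1) → π⊥ ≈ (-0.70711, -0.70711); max(|x|,|y|,|x±y|/√2) = 1.00000 ≤ 1.5 ⇒ ∈ W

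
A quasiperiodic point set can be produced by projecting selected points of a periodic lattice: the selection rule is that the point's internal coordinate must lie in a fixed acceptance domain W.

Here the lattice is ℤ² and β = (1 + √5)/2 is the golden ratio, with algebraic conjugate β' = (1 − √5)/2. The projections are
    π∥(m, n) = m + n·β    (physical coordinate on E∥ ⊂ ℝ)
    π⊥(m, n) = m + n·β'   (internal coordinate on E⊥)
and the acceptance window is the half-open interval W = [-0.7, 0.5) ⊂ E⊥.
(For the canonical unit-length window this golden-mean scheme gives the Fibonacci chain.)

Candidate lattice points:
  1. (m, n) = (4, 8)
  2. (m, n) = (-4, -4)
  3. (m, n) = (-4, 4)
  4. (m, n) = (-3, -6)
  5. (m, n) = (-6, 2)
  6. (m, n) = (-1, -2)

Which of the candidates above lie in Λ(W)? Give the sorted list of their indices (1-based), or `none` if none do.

β' = (1−√5)/2 ≈ -0.6180.
#1 (4,8): internal coord 4 + (8)·β' = -0.9443; -0.9443 ∉ [-0.7, 0.5) → out
#2 (-4,-4): internal coord -4 + (-4)·β' = -1.5279; -1.5279 ∉ [-0.7, 0.5) → out
#3 (-4,4): internal coord -4 + (4)·β' = -6.4721; -6.4721 ∉ [-0.7, 0.5) → out
#4 (-3,-6): internal coord -3 + (-6)·β' = +0.7082; +0.7082 ∉ [-0.7, 0.5) → out
#5 (-6,2): internal coord -6 + (2)·β' = -7.2361; -7.2361 ∉ [-0.7, 0.5) → out
#6 (-1,-2): internal coord -1 + (-2)·β' = +0.2361; +0.2361 ∈ [-0.7, 0.5) → IN Λ

6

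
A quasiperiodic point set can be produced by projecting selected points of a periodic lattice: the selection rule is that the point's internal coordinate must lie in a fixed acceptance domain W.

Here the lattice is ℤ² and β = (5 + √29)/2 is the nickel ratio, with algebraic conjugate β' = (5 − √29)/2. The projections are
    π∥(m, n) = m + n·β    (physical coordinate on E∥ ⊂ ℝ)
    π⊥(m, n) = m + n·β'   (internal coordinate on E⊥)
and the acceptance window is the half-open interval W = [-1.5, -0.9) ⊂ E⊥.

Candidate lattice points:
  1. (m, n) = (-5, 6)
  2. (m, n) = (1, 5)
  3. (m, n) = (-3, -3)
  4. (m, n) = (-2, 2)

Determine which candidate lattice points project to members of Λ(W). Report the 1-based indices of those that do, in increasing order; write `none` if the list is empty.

none

β' = (5−√29)/2 ≈ -0.19258.
[1] lift (-5,6): star map gives -6.15549; window check -1.5 ≤ -6.15549 < -0.9 is false → out
[2] lift (1,5): star map gives 0.03709; window check -1.5 ≤ 0.03709 < -0.9 is false → out
[3] lift (-3,-3): star map gives -2.42225; window check -1.5 ≤ -2.42225 < -0.9 is false → out
[4] lift (-2,2): star map gives -2.38516; window check -1.5 ≤ -2.38516 < -0.9 is false → out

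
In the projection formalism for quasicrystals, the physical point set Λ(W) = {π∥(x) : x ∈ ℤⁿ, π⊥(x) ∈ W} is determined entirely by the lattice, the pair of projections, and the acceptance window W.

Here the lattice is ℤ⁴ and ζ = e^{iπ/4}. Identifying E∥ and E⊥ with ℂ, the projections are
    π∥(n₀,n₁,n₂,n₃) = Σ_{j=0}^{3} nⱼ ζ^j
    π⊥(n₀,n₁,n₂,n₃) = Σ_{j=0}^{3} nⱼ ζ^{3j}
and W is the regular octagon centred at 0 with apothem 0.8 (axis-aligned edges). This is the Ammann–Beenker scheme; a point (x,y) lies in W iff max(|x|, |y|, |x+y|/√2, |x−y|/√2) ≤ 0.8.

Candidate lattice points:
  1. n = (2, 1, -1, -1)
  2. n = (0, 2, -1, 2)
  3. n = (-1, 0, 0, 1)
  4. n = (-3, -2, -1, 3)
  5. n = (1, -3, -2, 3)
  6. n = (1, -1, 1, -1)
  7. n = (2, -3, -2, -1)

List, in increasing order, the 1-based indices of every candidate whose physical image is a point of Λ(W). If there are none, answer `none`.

Internal map: ζ^{3j} for j=0..3 gives (1,0), (−√2/2,√2/2), (0,−1), (√2/2,√2/2).
candidate 1: n = (2, 1, -1, -1) → π⊥ ≈ (+0.58579, +1.00000); max(|x|,|y|,|x±y|/√2) = 1.12132 > 0.8 ⇒ ∉ W
candidate 2: n = (0, 2, -1, 2) → π⊥ ≈ (+0.00000, +3.82843); max(|x|,|y|,|x±y|/√2) = 3.82843 > 0.8 ⇒ ∉ W
candidate 3: n = (-1, 0, 0, 1) → π⊥ ≈ (-0.29289, +0.70711); max(|x|,|y|,|x±y|/√2) = 0.70711 ≤ 0.8 ⇒ ∈ W
candidate 4: n = (-3, -2, -1, 3) → π⊥ ≈ (+0.53553, +1.70711); max(|x|,|y|,|x±y|/√2) = 1.70711 > 0.8 ⇒ ∉ W
candidate 5: n = (1, -3, -2, 3) → π⊥ ≈ (+5.24264, +2.00000); max(|x|,|y|,|x±y|/√2) = 5.24264 > 0.8 ⇒ ∉ W
candidate 6: n = (1, -1, 1, -1) → π⊥ ≈ (+1.00000, -2.41421); max(|x|,|y|,|x±y|/√2) = 2.41421 > 0.8 ⇒ ∉ W
candidate 7: n = (2, -3, -2, -1) → π⊥ ≈ (+3.41421, -0.82843); max(|x|,|y|,|x±y|/√2) = 3.41421 > 0.8 ⇒ ∉ W

3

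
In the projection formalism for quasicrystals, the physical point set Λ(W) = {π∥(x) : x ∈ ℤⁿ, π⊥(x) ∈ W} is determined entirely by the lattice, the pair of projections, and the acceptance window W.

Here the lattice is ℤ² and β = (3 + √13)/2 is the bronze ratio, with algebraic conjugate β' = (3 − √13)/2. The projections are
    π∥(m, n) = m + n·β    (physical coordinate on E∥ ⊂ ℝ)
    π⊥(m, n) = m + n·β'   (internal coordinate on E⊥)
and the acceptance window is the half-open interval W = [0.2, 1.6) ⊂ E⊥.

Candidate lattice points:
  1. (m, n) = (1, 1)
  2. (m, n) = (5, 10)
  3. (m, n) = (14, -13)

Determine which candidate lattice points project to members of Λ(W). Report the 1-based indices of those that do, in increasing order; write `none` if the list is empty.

1

β' = (3−√13)/2 ≈ -0.30278.
candidate 1: (m,n)=(1,1) → π∥ = 1+1·β ≈ 4.30278, π⊥ = 1+1·β' ≈ 0.69722 ∈ [0.2, 1.6) ⇒ IN Λ
candidate 2: (m,n)=(5,10) → π∥ = 5+10·β ≈ 38.02776, π⊥ = 5+10·β' ≈ 1.97224 ∉ [0.2, 1.6) ⇒ out
candidate 3: (m,n)=(14,-13) → π∥ = 14-13·β ≈ -28.93608, π⊥ = 14-13·β' ≈ 17.93608 ∉ [0.2, 1.6) ⇒ out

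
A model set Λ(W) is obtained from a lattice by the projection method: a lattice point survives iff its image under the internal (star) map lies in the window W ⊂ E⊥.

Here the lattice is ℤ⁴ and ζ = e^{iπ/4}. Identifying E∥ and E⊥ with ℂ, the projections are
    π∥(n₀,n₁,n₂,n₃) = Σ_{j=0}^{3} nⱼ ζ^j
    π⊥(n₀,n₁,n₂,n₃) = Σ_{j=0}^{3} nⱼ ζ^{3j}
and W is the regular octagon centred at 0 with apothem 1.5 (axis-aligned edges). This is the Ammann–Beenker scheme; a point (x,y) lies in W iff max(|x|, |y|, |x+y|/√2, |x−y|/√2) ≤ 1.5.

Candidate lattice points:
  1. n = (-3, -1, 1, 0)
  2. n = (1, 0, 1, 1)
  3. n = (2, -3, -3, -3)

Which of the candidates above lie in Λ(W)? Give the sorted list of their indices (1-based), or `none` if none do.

π⊥(n) = n₀ + n₁ζ³ + n₂ζ⁶ + n₃ζ⁹ where ζ = e^{iπ/4}.
candidate 1: n = (-3, -1, 1, 0) → π⊥ ≈ (-2.292893, -1.707107); max(|x|,|y|,|x±y|/√2) = 2.828427 > 1.5 ⇒ ∉ W
candidate 2: n = (1, 0, 1, 1) → π⊥ ≈ (+1.707107, -0.292893); max(|x|,|y|,|x±y|/√2) = 1.707107 > 1.5 ⇒ ∉ W
candidate 3: n = (2, -3, -3, -3) → π⊥ ≈ (+2.000000, -1.242641); max(|x|,|y|,|x±y|/√2) = 2.292893 > 1.5 ⇒ ∉ W

none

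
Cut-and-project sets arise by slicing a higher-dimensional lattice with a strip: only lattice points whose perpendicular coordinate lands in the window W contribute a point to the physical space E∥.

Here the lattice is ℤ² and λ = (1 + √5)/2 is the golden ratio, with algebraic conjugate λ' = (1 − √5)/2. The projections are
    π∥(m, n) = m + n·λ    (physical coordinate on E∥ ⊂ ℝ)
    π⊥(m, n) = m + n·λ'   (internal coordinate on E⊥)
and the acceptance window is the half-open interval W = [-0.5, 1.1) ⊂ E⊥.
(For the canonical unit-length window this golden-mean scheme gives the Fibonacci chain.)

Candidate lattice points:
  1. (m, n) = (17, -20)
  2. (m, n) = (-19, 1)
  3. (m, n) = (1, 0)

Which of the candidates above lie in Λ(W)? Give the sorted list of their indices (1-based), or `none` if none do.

λ' = (1−√5)/2 ≈ -0.61803.
#1 (17,-20): internal coord 17 + (-20)·λ' = +29.36068; +29.36068 ∉ [-0.5, 1.1) → out
#2 (-19,1): internal coord -19 + (1)·λ' = -19.61803; -19.61803 ∉ [-0.5, 1.1) → out
#3 (1,0): internal coord 1 + (0)·λ' = +1.00000; +1.00000 ∈ [-0.5, 1.1) → IN Λ

3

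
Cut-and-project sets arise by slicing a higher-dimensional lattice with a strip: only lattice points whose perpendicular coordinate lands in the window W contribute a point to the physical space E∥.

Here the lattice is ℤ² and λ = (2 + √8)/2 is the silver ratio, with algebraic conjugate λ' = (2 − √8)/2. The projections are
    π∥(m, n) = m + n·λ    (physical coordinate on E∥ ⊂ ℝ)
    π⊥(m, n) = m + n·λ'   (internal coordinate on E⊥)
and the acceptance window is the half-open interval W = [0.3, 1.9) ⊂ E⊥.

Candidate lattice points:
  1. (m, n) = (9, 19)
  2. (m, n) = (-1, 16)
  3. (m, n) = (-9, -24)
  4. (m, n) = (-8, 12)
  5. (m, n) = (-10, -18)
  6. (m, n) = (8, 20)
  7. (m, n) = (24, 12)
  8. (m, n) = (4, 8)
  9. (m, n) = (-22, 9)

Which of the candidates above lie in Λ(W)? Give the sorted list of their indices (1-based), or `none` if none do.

1, 3, 8

λ' = (2−√8)/2 ≈ -0.41421.
[1] lift (9,19): star map gives 1.12994; window check 0.3 ≤ 1.12994 < 1.9 is true → IN Λ
[2] lift (-1,16): star map gives -7.62742; window check 0.3 ≤ -7.62742 < 1.9 is false → out
[3] lift (-9,-24): star map gives 0.94113; window check 0.3 ≤ 0.94113 < 1.9 is true → IN Λ
[4] lift (-8,12): star map gives -12.97056; window check 0.3 ≤ -12.97056 < 1.9 is false → out
[5] lift (-10,-18): star map gives -2.54416; window check 0.3 ≤ -2.54416 < 1.9 is false → out
[6] lift (8,20): star map gives -0.28427; window check 0.3 ≤ -0.28427 < 1.9 is false → out
[7] lift (24,12): star map gives 19.02944; window check 0.3 ≤ 19.02944 < 1.9 is false → out
[8] lift (4,8): star map gives 0.68629; window check 0.3 ≤ 0.68629 < 1.9 is true → IN Λ
[9] lift (-22,9): star map gives -25.72792; window check 0.3 ≤ -25.72792 < 1.9 is false → out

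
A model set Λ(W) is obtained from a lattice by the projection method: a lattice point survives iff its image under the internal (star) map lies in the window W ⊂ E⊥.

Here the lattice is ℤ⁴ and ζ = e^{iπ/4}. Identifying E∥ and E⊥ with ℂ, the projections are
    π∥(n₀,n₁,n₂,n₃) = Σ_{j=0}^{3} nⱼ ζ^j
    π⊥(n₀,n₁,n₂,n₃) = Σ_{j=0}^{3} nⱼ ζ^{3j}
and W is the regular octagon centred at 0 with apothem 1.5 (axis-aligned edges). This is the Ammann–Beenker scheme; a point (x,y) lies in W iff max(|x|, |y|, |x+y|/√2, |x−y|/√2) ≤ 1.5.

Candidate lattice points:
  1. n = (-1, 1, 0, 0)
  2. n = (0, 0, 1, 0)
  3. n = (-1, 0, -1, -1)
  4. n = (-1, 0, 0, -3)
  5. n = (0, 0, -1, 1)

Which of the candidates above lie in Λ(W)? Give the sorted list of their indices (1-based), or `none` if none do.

With ζ = e^{iπ/4} the internal vectors are ζ^0,ζ^3,ζ^6,ζ^9.
candidate 1: n = (-1, 1, 0, 0) → π⊥ ≈ (-1.7071, +0.7071); max(|x|,|y|,|x±y|/√2) = 1.7071 > 1.5 ⇒ ∉ W
candidate 2: n = (0, 0, 1, 0) → π⊥ ≈ (+0.0000, -1.0000); max(|x|,|y|,|x±y|/√2) = 1.0000 ≤ 1.5 ⇒ ∈ W
candidate 3: n = (-1, 0, -1, -1) → π⊥ ≈ (-1.7071, +0.2929); max(|x|,|y|,|x±y|/√2) = 1.7071 > 1.5 ⇒ ∉ W
candidate 4: n = (-1, 0, 0, -3) → π⊥ ≈ (-3.1213, -2.1213); max(|x|,|y|,|x±y|/√2) = 3.7071 > 1.5 ⇒ ∉ W
candidate 5: n = (0, 0, -1, 1) → π⊥ ≈ (+0.7071, +1.7071); max(|x|,|y|,|x±y|/√2) = 1.7071 > 1.5 ⇒ ∉ W

2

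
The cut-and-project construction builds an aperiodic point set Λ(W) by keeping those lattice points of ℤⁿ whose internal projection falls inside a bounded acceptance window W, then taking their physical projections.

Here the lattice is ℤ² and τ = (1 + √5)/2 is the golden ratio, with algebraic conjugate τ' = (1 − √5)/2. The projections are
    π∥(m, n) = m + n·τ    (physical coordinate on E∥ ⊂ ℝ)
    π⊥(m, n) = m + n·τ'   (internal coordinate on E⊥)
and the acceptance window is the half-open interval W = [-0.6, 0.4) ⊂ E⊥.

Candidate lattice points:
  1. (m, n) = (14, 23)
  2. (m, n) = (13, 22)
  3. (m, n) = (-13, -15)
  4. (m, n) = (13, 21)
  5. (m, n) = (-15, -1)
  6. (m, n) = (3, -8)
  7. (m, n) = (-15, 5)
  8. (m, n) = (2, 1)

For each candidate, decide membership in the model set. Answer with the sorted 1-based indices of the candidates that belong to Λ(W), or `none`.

Numerically τ ≈ 1.61803 and τ' = −1/τ ≈ -0.61803.
candidate 1: (m,n)=(14,23) → π∥ = 14+23·τ ≈ 51.21478, π⊥ = 14+23·τ' ≈ -0.21478 ∈ [-0.6, 0.4) ⇒ IN Λ
candidate 2: (m,n)=(13,22) → π∥ = 13+22·τ ≈ 48.59675, π⊥ = 13+22·τ' ≈ -0.59675 ∈ [-0.6, 0.4) ⇒ IN Λ
candidate 3: (m,n)=(-13,-15) → π∥ = -13-15·τ ≈ -37.27051, π⊥ = -13-15·τ' ≈ -3.72949 ∉ [-0.6, 0.4) ⇒ out
candidate 4: (m,n)=(13,21) → π∥ = 13+21·τ ≈ 46.97871, π⊥ = 13+21·τ' ≈ 0.02129 ∈ [-0.6, 0.4) ⇒ IN Λ
candidate 5: (m,n)=(-15,-1) → π∥ = -15-1·τ ≈ -16.61803, π⊥ = -15-1·τ' ≈ -14.38197 ∉ [-0.6, 0.4) ⇒ out
candidate 6: (m,n)=(3,-8) → π∥ = 3-8·τ ≈ -9.94427, π⊥ = 3-8·τ' ≈ 7.94427 ∉ [-0.6, 0.4) ⇒ out
candidate 7: (m,n)=(-15,5) → π∥ = -15+5·τ ≈ -6.90983, π⊥ = -15+5·τ' ≈ -18.09017 ∉ [-0.6, 0.4) ⇒ out
candidate 8: (m,n)=(2,1) → π∥ = 2+1·τ ≈ 3.61803, π⊥ = 2+1·τ' ≈ 1.38197 ∉ [-0.6, 0.4) ⇒ out

1, 2, 4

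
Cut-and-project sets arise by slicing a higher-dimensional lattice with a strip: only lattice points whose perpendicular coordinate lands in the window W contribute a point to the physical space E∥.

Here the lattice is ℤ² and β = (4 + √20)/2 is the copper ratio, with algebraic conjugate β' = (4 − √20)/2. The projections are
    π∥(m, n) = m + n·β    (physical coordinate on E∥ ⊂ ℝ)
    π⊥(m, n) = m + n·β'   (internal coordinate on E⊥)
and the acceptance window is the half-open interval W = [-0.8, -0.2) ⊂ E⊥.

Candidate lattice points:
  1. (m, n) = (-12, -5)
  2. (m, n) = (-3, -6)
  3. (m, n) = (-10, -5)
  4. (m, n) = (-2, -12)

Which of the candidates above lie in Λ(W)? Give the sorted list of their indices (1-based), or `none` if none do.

none

Numerically β ≈ 4.23607 and β' = −1/β ≈ -0.23607.
[1] lift (-12,-5): star map gives -10.81966; window check -0.8 ≤ -10.81966 < -0.2 is false → out
[2] lift (-3,-6): star map gives -1.58359; window check -0.8 ≤ -1.58359 < -0.2 is false → out
[3] lift (-10,-5): star map gives -8.81966; window check -0.8 ≤ -8.81966 < -0.2 is false → out
[4] lift (-2,-12): star map gives 0.83282; window check -0.8 ≤ 0.83282 < -0.2 is false → out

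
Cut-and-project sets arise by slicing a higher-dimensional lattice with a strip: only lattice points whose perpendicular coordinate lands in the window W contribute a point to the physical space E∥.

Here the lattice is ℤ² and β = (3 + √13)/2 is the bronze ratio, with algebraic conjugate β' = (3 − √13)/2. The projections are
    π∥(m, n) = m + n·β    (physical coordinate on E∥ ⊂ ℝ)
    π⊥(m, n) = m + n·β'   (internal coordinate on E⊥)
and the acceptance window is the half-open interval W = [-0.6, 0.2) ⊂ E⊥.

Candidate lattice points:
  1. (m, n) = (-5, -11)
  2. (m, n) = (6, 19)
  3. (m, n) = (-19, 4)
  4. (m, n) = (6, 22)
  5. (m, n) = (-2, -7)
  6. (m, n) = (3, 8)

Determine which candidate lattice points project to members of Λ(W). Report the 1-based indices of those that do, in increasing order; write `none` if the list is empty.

β' = (3−√13)/2 ≈ -0.30278.
#1 (-5,-11): internal coord -5 + (-11)·β' = -1.66947; -1.66947 ∉ [-0.6, 0.2) → out
#2 (6,19): internal coord 6 + (19)·β' = +0.24726; +0.24726 ∉ [-0.6, 0.2) → out
#3 (-19,4): internal coord -19 + (4)·β' = -20.21110; -20.21110 ∉ [-0.6, 0.2) → out
#4 (6,22): internal coord 6 + (22)·β' = -0.66106; -0.66106 ∉ [-0.6, 0.2) → out
#5 (-2,-7): internal coord -2 + (-7)·β' = +0.11943; +0.11943 ∈ [-0.6, 0.2) → IN Λ
#6 (3,8): internal coord 3 + (8)·β' = +0.57779; +0.57779 ∉ [-0.6, 0.2) → out

5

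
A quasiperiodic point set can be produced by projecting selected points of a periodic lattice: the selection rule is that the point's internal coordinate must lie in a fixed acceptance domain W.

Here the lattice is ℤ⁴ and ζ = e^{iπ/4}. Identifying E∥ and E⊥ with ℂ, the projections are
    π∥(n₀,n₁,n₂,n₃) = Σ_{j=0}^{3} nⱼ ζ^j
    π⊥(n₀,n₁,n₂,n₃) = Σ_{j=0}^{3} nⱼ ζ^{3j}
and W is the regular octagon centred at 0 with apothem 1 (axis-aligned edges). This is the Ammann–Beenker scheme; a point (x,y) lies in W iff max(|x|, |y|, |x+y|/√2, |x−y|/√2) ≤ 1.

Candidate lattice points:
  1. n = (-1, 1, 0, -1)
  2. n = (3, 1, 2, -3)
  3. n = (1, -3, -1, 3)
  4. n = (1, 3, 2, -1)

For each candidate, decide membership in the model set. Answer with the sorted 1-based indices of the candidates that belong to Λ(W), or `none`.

With ζ = e^{iπ/4} the internal vectors are ζ^0,ζ^3,ζ^6,ζ^9.
candidate 1: n = (-1, 1, 0, -1) → π⊥ ≈ (-2.4142, +0.0000); max(|x|,|y|,|x±y|/√2) = 2.4142 > 1 ⇒ ∉ W
candidate 2: n = (3, 1, 2, -3) → π⊥ ≈ (+0.1716, -3.4142); max(|x|,|y|,|x±y|/√2) = 3.4142 > 1 ⇒ ∉ W
candidate 3: n = (1, -3, -1, 3) → π⊥ ≈ (+5.2426, +1.0000); max(|x|,|y|,|x±y|/√2) = 5.2426 > 1 ⇒ ∉ W
candidate 4: n = (1, 3, 2, -1) → π⊥ ≈ (-1.8284, -0.5858); max(|x|,|y|,|x±y|/√2) = 1.8284 > 1 ⇒ ∉ W

none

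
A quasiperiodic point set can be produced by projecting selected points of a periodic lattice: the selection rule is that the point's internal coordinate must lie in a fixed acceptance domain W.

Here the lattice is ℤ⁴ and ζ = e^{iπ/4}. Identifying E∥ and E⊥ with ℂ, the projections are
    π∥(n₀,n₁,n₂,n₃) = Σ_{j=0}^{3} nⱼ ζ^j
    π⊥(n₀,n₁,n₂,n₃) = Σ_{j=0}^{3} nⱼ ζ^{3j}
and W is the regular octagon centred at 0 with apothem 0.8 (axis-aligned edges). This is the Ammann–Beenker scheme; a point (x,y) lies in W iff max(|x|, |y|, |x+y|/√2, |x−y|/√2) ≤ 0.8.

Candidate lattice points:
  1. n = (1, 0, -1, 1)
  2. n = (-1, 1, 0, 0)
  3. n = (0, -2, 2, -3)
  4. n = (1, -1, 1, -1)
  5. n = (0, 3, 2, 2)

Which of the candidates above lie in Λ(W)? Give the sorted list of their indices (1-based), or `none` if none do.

π⊥(n) = n₀ + n₁ζ³ + n₂ζ⁶ + n₃ζ⁹ where ζ = e^{iπ/4}.
candidate 1: n = (1, 0, -1, 1) → π⊥ ≈ (+1.70711, +1.70711); max(|x|,|y|,|x±y|/√2) = 2.41421 > 0.8 ⇒ ∉ W
candidate 2: n = (-1, 1, 0, 0) → π⊥ ≈ (-1.70711, +0.70711); max(|x|,|y|,|x±y|/√2) = 1.70711 > 0.8 ⇒ ∉ W
candidate 3: n = (0, -2, 2, -3) → π⊥ ≈ (-0.70711, -5.53553); max(|x|,|y|,|x±y|/√2) = 5.53553 > 0.8 ⇒ ∉ W
candidate 4: n = (1, -1, 1, -1) → π⊥ ≈ (+1.00000, -2.41421); max(|x|,|y|,|x±y|/√2) = 2.41421 > 0.8 ⇒ ∉ W
candidate 5: n = (0, 3, 2, 2) → π⊥ ≈ (-0.70711, +1.53553); max(|x|,|y|,|x±y|/√2) = 1.58579 > 0.8 ⇒ ∉ W

none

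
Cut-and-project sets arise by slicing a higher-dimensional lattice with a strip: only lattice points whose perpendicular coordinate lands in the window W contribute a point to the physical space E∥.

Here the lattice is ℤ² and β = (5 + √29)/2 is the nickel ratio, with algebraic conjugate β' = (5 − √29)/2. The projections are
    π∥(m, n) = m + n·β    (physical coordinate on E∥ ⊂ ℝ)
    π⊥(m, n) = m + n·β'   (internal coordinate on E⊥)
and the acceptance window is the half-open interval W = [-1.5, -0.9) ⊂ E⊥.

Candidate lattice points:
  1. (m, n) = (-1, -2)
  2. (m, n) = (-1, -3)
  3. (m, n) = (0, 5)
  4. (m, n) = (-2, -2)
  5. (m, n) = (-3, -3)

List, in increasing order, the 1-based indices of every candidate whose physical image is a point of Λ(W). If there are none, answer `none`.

3

Compute β' = (5−√29)/2 = -0.1926, so π⊥(m,n) = m -0.1926·n.
#1 (-1,-2): internal coord -1 + (-2)·β' = -0.6148; -0.6148 ∉ [-1.5, -0.9) → out
#2 (-1,-3): internal coord -1 + (-3)·β' = -0.4223; -0.4223 ∉ [-1.5, -0.9) → out
#3 (0,5): internal coord 0 + (5)·β' = -0.9629; -0.9629 ∈ [-1.5, -0.9) → IN Λ
#4 (-2,-2): internal coord -2 + (-2)·β' = -1.6148; -1.6148 ∉ [-1.5, -0.9) → out
#5 (-3,-3): internal coord -3 + (-3)·β' = -2.4223; -2.4223 ∉ [-1.5, -0.9) → out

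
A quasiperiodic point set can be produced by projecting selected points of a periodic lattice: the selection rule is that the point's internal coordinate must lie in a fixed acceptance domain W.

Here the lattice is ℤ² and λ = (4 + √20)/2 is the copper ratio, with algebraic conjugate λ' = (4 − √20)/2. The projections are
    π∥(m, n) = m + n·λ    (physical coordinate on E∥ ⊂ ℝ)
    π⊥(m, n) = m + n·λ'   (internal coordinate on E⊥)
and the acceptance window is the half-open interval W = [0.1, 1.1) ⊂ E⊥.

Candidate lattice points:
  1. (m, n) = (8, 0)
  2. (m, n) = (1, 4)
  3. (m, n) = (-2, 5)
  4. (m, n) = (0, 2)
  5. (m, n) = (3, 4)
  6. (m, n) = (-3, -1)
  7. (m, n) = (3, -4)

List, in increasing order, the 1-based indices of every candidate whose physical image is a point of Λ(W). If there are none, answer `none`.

none

Compute λ' = (4−√20)/2 = -0.23607, so π⊥(m,n) = m -0.23607·n.
[1] lift (8,0): star map gives 8.00000; window check 0.1 ≤ 8.00000 < 1.1 is false → out
[2] lift (1,4): star map gives 0.05573; window check 0.1 ≤ 0.05573 < 1.1 is false → out
[3] lift (-2,5): star map gives -3.18034; window check 0.1 ≤ -3.18034 < 1.1 is false → out
[4] lift (0,2): star map gives -0.47214; window check 0.1 ≤ -0.47214 < 1.1 is false → out
[5] lift (3,4): star map gives 2.05573; window check 0.1 ≤ 2.05573 < 1.1 is false → out
[6] lift (-3,-1): star map gives -2.76393; window check 0.1 ≤ -2.76393 < 1.1 is false → out
[7] lift (3,-4): star map gives 3.94427; window check 0.1 ≤ 3.94427 < 1.1 is false → out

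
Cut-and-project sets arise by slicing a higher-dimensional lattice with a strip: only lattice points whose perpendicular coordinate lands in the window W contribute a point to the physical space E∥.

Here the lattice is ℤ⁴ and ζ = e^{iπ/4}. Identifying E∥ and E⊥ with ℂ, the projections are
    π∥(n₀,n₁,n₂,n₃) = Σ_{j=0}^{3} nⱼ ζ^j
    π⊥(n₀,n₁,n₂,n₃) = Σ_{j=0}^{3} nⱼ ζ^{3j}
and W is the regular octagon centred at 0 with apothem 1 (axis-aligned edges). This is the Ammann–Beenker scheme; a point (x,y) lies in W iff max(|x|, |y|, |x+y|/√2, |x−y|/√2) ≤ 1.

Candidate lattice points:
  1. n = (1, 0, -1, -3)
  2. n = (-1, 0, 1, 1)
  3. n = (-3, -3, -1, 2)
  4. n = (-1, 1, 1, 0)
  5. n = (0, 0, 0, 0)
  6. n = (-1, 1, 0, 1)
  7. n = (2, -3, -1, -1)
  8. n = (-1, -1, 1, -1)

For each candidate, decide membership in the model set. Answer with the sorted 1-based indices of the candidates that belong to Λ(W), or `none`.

2, 3, 5

Internal map: ζ^{3j} for j=0..3 gives (1,0), (−√2/2,√2/2), (0,−1), (√2/2,√2/2).
candidate 1: n = (1, 0, -1, -3) → π⊥ ≈ (-1.1213, -1.1213); max(|x|,|y|,|x±y|/√2) = 1.5858 > 1 ⇒ ∉ W
candidate 2: n = (-1, 0, 1, 1) → π⊥ ≈ (-0.2929, -0.2929); max(|x|,|y|,|x±y|/√2) = 0.4142 ≤ 1 ⇒ ∈ W
candidate 3: n = (-3, -3, -1, 2) → π⊥ ≈ (+0.5355, +0.2929); max(|x|,|y|,|x±y|/√2) = 0.5858 ≤ 1 ⇒ ∈ W
candidate 4: n = (-1, 1, 1, 0) → π⊥ ≈ (-1.7071, -0.2929); max(|x|,|y|,|x±y|/√2) = 1.7071 > 1 ⇒ ∉ W
candidate 5: n = (0, 0, 0, 0) → π⊥ ≈ (+0.0000, +0.0000); max(|x|,|y|,|x±y|/√2) = 0.0000 ≤ 1 ⇒ ∈ W
candidate 6: n = (-1, 1, 0, 1) → π⊥ ≈ (-1.0000, +1.4142); max(|x|,|y|,|x±y|/√2) = 1.7071 > 1 ⇒ ∉ W
candidate 7: n = (2, -3, -1, -1) → π⊥ ≈ (+3.4142, -1.8284); max(|x|,|y|,|x±y|/√2) = 3.7071 > 1 ⇒ ∉ W
candidate 8: n = (-1, -1, 1, -1) → π⊥ ≈ (-1.0000, -2.4142); max(|x|,|y|,|x±y|/√2) = 2.4142 > 1 ⇒ ∉ W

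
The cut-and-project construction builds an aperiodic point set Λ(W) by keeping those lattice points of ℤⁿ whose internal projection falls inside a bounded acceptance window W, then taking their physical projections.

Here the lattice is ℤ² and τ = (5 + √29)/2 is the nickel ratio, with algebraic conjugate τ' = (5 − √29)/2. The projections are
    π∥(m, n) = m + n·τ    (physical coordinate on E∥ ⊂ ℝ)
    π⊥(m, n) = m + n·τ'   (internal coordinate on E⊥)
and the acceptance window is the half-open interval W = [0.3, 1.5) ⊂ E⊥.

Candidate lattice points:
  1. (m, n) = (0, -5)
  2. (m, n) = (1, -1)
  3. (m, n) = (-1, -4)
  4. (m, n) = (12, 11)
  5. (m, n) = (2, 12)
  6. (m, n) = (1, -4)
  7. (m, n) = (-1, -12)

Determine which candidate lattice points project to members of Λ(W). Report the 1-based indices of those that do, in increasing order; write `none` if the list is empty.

Compute τ' = (5−√29)/2 = -0.192582, so π⊥(m,n) = m -0.192582·n.
[1] lift (0,-5): star map gives 0.962912; window check 0.3 ≤ 0.962912 < 1.5 is true → IN Λ
[2] lift (1,-1): star map gives 1.192582; window check 0.3 ≤ 1.192582 < 1.5 is true → IN Λ
[3] lift (-1,-4): star map gives -0.229670; window check 0.3 ≤ -0.229670 < 1.5 is false → out
[4] lift (12,11): star map gives 9.881594; window check 0.3 ≤ 9.881594 < 1.5 is false → out
[5] lift (2,12): star map gives -0.310989; window check 0.3 ≤ -0.310989 < 1.5 is false → out
[6] lift (1,-4): star map gives 1.770330; window check 0.3 ≤ 1.770330 < 1.5 is false → out
[7] lift (-1,-12): star map gives 1.310989; window check 0.3 ≤ 1.310989 < 1.5 is true → IN Λ

1, 2, 7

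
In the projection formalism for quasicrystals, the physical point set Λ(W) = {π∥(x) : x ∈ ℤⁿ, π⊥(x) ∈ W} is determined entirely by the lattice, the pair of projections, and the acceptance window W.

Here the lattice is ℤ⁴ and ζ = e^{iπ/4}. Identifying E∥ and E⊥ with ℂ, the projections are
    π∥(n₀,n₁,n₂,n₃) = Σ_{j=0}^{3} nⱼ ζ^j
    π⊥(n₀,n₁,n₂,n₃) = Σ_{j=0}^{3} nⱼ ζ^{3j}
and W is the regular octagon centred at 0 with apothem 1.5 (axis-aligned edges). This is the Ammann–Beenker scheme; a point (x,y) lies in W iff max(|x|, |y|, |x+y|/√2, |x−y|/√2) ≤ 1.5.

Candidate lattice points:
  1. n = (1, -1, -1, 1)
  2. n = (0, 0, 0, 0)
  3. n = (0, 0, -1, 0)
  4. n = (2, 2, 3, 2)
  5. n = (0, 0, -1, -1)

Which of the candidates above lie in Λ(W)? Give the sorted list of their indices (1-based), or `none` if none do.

2, 3, 5

Internal map: ζ^{3j} for j=0..3 gives (1,0), (−√2/2,√2/2), (0,−1), (√2/2,√2/2).
candidate 1: n = (1, -1, -1, 1) → π⊥ ≈ (+2.414214, +1.000000); max(|x|,|y|,|x±y|/√2) = 2.414214 > 1.5 ⇒ ∉ W
candidate 2: n = (0, 0, 0, 0) → π⊥ ≈ (+0.000000, +0.000000); max(|x|,|y|,|x±y|/√2) = 0.000000 ≤ 1.5 ⇒ ∈ W
candidate 3: n = (0, 0, -1, 0) → π⊥ ≈ (+0.000000, +1.000000); max(|x|,|y|,|x±y|/√2) = 1.000000 ≤ 1.5 ⇒ ∈ W
candidate 4: n = (2, 2, 3, 2) → π⊥ ≈ (+2.000000, -0.171573); max(|x|,|y|,|x±y|/√2) = 2.000000 > 1.5 ⇒ ∉ W
candidate 5: n = (0, 0, -1, -1) → π⊥ ≈ (-0.707107, +0.292893); max(|x|,|y|,|x±y|/√2) = 0.707107 ≤ 1.5 ⇒ ∈ W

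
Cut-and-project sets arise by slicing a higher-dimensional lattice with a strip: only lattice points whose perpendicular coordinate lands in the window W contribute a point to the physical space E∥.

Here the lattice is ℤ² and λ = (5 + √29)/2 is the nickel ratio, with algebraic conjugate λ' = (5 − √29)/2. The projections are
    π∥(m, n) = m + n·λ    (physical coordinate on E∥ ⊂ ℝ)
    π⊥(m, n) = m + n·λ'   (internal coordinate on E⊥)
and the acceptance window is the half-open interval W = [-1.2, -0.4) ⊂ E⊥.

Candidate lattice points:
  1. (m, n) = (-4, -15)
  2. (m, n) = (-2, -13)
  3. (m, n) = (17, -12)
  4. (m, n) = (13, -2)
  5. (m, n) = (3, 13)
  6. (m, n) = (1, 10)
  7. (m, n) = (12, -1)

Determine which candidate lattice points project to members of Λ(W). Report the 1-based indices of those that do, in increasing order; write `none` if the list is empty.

Compute λ' = (5−√29)/2 = -0.1926, so π⊥(m,n) = m -0.1926·n.
[1] lift (-4,-15): star map gives -1.1113; window check -1.2 ≤ -1.1113 < -0.4 is true → IN Λ
[2] lift (-2,-13): star map gives 0.5036; window check -1.2 ≤ 0.5036 < -0.4 is false → out
[3] lift (17,-12): star map gives 19.3110; window check -1.2 ≤ 19.3110 < -0.4 is false → out
[4] lift (13,-2): star map gives 13.3852; window check -1.2 ≤ 13.3852 < -0.4 is false → out
[5] lift (3,13): star map gives 0.4964; window check -1.2 ≤ 0.4964 < -0.4 is false → out
[6] lift (1,10): star map gives -0.9258; window check -1.2 ≤ -0.9258 < -0.4 is true → IN Λ
[7] lift (12,-1): star map gives 12.1926; window check -1.2 ≤ 12.1926 < -0.4 is false → out

1, 6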